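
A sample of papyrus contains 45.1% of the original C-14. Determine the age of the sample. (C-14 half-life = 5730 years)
Age = t½ × log₂(1/ratio) = 6583 years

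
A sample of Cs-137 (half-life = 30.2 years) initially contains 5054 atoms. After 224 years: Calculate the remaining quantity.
N = N₀(1/2)^(t/t½) = 29.57 atoms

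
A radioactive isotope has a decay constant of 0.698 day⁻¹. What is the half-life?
t½ = ln(2)/λ = 0.993 days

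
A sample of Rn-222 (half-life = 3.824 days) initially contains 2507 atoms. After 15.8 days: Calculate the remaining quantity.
N = N₀(1/2)^(t/t½) = 143 atoms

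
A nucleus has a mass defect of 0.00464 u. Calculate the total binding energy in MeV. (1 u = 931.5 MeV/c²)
B.E. = Δm × 931.5 = 4.322 MeV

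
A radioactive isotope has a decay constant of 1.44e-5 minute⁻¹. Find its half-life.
t½ = ln(2)/λ = 48140 minutes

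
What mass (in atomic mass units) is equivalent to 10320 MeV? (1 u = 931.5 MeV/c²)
m = E/c² = 11.08 u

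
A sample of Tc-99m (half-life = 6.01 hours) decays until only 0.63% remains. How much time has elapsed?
t = t½ × log₂(N₀/N) = 43.94 hours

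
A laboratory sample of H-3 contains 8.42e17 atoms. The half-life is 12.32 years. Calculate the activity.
A = λN = 4.737e16 decays/year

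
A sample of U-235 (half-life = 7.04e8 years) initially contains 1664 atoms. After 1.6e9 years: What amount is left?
N = N₀(1/2)^(t/t½) = 344.3 atoms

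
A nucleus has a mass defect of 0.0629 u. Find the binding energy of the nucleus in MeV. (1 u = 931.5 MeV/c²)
B.E. = Δm × 931.5 = 58.59 MeV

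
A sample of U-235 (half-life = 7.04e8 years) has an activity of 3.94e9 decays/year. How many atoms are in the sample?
N = A/λ = 4.002e18 atoms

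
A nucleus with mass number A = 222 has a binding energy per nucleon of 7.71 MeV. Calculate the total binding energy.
B.E. = 7.71 × 222 = 1712 MeV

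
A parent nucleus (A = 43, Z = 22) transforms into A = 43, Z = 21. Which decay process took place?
ΔA = 0, ΔZ = -1 ⇒ beta-plus decay (β⁺) or electron capture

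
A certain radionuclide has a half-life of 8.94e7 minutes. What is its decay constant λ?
λ = ln(2)/t½ = 7.753e-9 minute⁻¹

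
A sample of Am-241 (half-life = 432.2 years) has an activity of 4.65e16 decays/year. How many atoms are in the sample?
N = A/λ = 2.899e19 atoms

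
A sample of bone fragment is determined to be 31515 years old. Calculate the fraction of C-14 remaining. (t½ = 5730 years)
N/N₀ = (1/2)^(t/t½) = 0.0221 = 2.21%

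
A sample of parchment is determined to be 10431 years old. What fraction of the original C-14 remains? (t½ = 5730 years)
N/N₀ = (1/2)^(t/t½) = 0.2831 = 28.3%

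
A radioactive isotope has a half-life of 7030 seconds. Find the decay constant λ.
λ = ln(2)/t½ = 9.86e-5 second⁻¹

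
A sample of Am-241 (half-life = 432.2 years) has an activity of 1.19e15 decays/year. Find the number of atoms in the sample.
N = A/λ = 7.42e17 atoms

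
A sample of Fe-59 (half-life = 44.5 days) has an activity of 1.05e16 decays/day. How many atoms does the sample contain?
N = A/λ = 6.741e17 atoms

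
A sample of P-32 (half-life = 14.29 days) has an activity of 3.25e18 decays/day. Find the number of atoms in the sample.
N = A/λ = 6.7e19 atoms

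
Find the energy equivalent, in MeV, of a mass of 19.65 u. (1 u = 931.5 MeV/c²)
E = mc² = 18300 MeV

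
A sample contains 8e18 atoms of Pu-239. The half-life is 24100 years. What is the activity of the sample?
A = λN = 2.301e14 decays/year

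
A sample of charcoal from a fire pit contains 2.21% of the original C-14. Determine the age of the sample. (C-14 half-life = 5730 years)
Age = t½ × log₂(1/ratio) = 31510 years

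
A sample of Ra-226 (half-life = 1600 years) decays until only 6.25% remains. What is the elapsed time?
t = t½ × log₂(N₀/N) = 6400 years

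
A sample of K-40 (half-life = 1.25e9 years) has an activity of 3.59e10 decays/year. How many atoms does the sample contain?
N = A/λ = 6.474e19 atoms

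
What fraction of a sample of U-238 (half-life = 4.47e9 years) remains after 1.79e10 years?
N/N₀ = (1/2)^(t/t½) = 0.06231 = 6.23%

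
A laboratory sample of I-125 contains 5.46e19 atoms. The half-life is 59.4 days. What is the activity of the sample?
A = λN = 6.371e17 decays/day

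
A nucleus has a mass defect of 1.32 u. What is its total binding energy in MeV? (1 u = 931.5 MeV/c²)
B.E. = Δm × 931.5 = 1230 MeV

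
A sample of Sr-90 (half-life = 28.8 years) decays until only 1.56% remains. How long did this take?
t = t½ × log₂(N₀/N) = 172.9 years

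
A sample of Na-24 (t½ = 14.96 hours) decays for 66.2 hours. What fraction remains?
N/N₀ = (1/2)^(t/t½) = 0.04655 = 4.65%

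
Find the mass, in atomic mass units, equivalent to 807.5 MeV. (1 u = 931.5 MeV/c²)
m = E/c² = 0.8669 u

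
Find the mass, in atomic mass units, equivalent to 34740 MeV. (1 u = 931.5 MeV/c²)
m = E/c² = 37.29 u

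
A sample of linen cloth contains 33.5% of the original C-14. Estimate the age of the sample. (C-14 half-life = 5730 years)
Age = t½ × log₂(1/ratio) = 9041 years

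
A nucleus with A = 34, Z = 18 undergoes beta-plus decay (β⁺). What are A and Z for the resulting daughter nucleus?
Daughter: A = 34, Z = 17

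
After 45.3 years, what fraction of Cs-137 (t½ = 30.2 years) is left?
N/N₀ = (1/2)^(t/t½) = 0.3536 = 35.4%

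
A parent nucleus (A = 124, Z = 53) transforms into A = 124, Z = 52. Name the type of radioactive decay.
ΔA = 0, ΔZ = -1 ⇒ beta-plus decay (β⁺) or electron capture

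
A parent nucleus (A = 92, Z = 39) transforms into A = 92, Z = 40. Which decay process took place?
ΔA = 0, ΔZ = +1 ⇒ beta-minus decay (β⁻)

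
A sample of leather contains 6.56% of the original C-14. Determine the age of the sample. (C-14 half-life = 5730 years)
Age = t½ × log₂(1/ratio) = 22520 years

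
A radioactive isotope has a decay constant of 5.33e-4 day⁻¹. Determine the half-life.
t½ = ln(2)/λ = 1300 days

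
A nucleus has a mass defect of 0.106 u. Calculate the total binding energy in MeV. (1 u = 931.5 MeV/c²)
B.E. = Δm × 931.5 = 98.74 MeV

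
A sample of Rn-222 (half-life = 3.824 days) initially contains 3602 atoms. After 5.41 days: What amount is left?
N = N₀(1/2)^(t/t½) = 1351 atoms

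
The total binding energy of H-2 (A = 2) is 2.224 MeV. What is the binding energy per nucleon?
B.E./A = 2.224/2 = 1.112 MeV/nucleon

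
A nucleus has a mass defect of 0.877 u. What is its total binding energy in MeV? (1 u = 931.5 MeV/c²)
B.E. = Δm × 931.5 = 816.9 MeV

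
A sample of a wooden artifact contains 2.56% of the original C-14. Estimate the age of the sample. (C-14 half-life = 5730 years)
Age = t½ × log₂(1/ratio) = 30300 years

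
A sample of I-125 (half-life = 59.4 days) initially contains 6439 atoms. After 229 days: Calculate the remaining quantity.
N = N₀(1/2)^(t/t½) = 444.9 atoms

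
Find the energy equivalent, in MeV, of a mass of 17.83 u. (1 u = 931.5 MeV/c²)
E = mc² = 16610 MeV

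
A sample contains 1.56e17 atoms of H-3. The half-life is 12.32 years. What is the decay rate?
A = λN = 8.777e15 decays/year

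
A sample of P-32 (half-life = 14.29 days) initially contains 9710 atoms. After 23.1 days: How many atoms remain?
N = N₀(1/2)^(t/t½) = 3167 atoms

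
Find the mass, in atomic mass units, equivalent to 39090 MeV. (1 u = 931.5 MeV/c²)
m = E/c² = 41.96 u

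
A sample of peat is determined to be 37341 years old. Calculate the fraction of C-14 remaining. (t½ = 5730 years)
N/N₀ = (1/2)^(t/t½) = 0.01092 = 1.09%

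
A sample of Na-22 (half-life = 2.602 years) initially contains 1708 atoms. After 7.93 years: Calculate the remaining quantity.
N = N₀(1/2)^(t/t½) = 206.6 atoms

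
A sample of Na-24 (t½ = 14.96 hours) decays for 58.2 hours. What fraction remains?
N/N₀ = (1/2)^(t/t½) = 0.06743 = 6.74%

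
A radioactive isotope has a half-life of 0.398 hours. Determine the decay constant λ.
λ = ln(2)/t½ = 1.742 hour⁻¹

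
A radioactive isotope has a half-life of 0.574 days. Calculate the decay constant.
λ = ln(2)/t½ = 1.208 day⁻¹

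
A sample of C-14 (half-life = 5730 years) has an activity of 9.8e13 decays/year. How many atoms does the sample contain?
N = A/λ = 8.101e17 atoms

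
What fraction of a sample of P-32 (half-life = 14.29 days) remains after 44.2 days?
N/N₀ = (1/2)^(t/t½) = 0.1172 = 11.7%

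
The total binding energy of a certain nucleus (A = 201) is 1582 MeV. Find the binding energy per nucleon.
B.E./A = 1582/201 = 7.871 MeV/nucleon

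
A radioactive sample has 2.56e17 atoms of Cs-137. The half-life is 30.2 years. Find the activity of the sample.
A = λN = 5.876e15 decays/year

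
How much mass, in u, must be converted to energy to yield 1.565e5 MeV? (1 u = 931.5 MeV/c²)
m = E/c² = 168 u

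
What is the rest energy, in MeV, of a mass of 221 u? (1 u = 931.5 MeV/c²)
E = mc² = 2.059e5 MeV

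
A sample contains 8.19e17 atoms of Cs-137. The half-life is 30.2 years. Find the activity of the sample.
A = λN = 1.88e16 decays/year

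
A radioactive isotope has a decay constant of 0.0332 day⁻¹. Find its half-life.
t½ = ln(2)/λ = 20.88 days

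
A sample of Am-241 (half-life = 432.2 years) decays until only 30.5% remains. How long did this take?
t = t½ × log₂(N₀/N) = 740.4 years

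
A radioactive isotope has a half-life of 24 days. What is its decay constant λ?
λ = ln(2)/t½ = 0.02888 day⁻¹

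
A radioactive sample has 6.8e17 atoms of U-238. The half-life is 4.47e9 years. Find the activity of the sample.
A = λN = 1.054e8 decays/year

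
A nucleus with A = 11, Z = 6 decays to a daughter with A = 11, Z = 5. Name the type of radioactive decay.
ΔA = 0, ΔZ = -1 ⇒ beta-plus decay (β⁺) or electron capture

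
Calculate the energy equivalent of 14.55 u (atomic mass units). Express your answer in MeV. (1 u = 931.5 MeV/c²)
E = mc² = 13550 MeV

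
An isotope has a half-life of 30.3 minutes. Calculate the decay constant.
λ = ln(2)/t½ = 0.02288 minute⁻¹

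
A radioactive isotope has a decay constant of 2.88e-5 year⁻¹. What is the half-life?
t½ = ln(2)/λ = 24070 years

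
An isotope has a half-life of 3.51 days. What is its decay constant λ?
λ = ln(2)/t½ = 0.1975 day⁻¹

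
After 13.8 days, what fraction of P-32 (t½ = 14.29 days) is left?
N/N₀ = (1/2)^(t/t½) = 0.512 = 51.2%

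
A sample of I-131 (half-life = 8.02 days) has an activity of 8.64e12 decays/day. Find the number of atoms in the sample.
N = A/λ = 9.997e13 atoms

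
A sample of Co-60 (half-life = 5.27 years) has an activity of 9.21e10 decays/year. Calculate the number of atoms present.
N = A/λ = 7.002e11 atoms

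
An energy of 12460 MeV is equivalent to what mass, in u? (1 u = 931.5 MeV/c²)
m = E/c² = 13.38 u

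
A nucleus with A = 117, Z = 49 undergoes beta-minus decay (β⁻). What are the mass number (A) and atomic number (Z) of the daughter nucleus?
Daughter: A = 117, Z = 50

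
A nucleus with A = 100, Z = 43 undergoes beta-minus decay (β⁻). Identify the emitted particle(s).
β⁻: electron (e⁻) + antineutrino (ν̄ₑ)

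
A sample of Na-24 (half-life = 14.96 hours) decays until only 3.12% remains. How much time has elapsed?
t = t½ × log₂(N₀/N) = 74.83 hours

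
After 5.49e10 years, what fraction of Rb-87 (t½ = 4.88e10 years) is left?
N/N₀ = (1/2)^(t/t½) = 0.4585 = 45.9%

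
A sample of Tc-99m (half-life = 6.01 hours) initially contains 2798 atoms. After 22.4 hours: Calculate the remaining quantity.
N = N₀(1/2)^(t/t½) = 211.3 atoms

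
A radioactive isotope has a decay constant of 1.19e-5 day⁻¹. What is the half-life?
t½ = ln(2)/λ = 58250 days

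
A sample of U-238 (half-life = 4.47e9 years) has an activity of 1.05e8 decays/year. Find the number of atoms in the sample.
N = A/λ = 6.771e17 atoms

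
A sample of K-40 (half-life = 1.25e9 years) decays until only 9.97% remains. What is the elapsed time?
t = t½ × log₂(N₀/N) = 4.158e9 years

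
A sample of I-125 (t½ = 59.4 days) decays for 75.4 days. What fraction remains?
N/N₀ = (1/2)^(t/t½) = 0.4148 = 41.5%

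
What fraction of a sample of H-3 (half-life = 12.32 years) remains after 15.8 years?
N/N₀ = (1/2)^(t/t½) = 0.4111 = 41.1%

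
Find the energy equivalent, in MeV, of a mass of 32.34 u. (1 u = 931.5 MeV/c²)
E = mc² = 30120 MeV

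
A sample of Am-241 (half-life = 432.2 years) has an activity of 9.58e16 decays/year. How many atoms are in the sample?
N = A/λ = 5.973e19 atoms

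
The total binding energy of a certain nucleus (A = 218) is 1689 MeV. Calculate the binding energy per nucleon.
B.E./A = 1689/218 = 7.748 MeV/nucleon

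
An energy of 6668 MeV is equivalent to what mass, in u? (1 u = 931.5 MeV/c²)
m = E/c² = 7.158 u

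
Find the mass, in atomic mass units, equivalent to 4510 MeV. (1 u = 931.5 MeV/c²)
m = E/c² = 4.842 u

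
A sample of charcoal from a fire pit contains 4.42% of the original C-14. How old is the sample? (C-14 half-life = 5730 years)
Age = t½ × log₂(1/ratio) = 25780 years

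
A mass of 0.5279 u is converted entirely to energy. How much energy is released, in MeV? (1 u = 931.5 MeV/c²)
E = mc² = 491.7 MeV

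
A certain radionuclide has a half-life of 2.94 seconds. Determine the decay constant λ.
λ = ln(2)/t½ = 0.2358 second⁻¹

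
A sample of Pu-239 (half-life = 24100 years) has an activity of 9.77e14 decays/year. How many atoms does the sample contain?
N = A/λ = 3.397e19 atoms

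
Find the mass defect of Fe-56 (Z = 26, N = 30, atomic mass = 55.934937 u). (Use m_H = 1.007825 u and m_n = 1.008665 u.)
Δm = Z·m_H + N·m_n − M = 0.5285 u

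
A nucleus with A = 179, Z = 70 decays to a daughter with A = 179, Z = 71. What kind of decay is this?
ΔA = 0, ΔZ = +1 ⇒ beta-minus decay (β⁻)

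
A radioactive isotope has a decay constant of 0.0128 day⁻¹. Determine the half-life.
t½ = ln(2)/λ = 54.15 days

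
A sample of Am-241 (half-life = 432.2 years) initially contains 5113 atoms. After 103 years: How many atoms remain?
N = N₀(1/2)^(t/t½) = 4334 atoms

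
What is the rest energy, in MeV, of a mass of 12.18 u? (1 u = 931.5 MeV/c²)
E = mc² = 11350 MeV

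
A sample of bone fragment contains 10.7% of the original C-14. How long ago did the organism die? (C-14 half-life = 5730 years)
Age = t½ × log₂(1/ratio) = 18480 years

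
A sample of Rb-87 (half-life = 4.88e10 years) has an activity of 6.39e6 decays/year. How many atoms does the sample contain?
N = A/λ = 4.499e17 atoms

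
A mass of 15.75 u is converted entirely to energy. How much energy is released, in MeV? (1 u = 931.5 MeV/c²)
E = mc² = 14670 MeV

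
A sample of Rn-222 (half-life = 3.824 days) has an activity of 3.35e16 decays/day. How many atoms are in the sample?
N = A/λ = 1.848e17 atoms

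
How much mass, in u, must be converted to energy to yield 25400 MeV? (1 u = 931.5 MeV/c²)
m = E/c² = 27.27 u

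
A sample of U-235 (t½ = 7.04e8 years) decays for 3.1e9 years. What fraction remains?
N/N₀ = (1/2)^(t/t½) = 0.04725 = 4.73%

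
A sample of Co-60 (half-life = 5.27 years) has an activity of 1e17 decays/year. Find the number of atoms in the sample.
N = A/λ = 7.603e17 atoms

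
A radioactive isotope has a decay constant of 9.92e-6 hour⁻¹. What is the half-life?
t½ = ln(2)/λ = 69870 hours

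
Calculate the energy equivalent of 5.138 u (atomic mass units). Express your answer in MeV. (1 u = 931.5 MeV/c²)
E = mc² = 4786 MeV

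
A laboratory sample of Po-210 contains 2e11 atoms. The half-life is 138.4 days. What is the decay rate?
A = λN = 1.002e9 decays/day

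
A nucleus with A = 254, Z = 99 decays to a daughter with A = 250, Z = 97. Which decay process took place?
ΔA = -4, ΔZ = -2 ⇒ alpha decay (α)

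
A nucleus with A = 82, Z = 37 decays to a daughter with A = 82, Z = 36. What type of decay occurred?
ΔA = 0, ΔZ = -1 ⇒ beta-plus decay (β⁺) or electron capture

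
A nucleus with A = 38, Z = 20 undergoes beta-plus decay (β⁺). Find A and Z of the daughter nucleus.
Daughter: A = 38, Z = 19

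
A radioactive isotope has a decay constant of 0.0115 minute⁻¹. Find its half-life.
t½ = ln(2)/λ = 60.27 minutes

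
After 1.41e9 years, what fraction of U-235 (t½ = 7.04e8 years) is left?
N/N₀ = (1/2)^(t/t½) = 0.2495 = 25%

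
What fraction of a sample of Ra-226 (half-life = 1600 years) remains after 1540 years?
N/N₀ = (1/2)^(t/t½) = 0.5132 = 51.3%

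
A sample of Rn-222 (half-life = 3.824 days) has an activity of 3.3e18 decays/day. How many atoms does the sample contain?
N = A/λ = 1.821e19 atoms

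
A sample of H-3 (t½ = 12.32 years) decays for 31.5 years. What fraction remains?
N/N₀ = (1/2)^(t/t½) = 0.1699 = 17%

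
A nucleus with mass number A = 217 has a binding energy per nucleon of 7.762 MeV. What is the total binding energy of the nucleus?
B.E. = 7.762 × 217 = 1684 MeV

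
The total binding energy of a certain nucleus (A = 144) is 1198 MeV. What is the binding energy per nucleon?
B.E./A = 1198/144 = 8.319 MeV/nucleon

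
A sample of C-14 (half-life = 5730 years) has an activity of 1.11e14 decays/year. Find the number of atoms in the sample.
N = A/λ = 9.176e17 atoms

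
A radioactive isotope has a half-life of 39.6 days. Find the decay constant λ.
λ = ln(2)/t½ = 0.0175 day⁻¹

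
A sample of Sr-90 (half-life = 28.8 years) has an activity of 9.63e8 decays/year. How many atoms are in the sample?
N = A/λ = 4.001e10 atoms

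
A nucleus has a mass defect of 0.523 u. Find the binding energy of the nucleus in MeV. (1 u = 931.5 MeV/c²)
B.E. = Δm × 931.5 = 487.2 MeV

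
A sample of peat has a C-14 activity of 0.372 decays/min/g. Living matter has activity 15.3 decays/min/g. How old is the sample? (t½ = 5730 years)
Age = t½ × log₂(A₀/A) = 30720 years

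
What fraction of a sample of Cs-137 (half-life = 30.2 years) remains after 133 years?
N/N₀ = (1/2)^(t/t½) = 0.04724 = 4.72%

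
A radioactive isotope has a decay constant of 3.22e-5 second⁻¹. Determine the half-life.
t½ = ln(2)/λ = 21530 seconds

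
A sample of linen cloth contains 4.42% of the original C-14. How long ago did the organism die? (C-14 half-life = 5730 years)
Age = t½ × log₂(1/ratio) = 25780 years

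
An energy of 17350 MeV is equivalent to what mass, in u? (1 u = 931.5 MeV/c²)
m = E/c² = 18.63 u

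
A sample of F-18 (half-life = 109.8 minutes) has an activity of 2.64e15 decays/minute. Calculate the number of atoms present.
N = A/λ = 4.182e17 atoms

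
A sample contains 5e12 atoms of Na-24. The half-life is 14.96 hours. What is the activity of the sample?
A = λN = 2.317e11 decays/hour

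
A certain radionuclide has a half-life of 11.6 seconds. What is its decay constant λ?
λ = ln(2)/t½ = 0.05975 second⁻¹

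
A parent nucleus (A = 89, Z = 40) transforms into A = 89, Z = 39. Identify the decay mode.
ΔA = 0, ΔZ = -1 ⇒ beta-plus decay (β⁺) or electron capture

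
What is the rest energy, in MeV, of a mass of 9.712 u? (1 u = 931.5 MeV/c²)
E = mc² = 9047 MeV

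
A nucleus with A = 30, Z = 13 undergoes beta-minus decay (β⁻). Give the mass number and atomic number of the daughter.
Daughter: A = 30, Z = 14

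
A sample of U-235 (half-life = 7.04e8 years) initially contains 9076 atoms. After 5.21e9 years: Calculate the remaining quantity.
N = N₀(1/2)^(t/t½) = 53.72 atoms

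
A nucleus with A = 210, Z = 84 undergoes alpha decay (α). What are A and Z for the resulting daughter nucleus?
Daughter: A = 206, Z = 82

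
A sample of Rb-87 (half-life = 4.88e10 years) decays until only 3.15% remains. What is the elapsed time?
t = t½ × log₂(N₀/N) = 2.434e11 years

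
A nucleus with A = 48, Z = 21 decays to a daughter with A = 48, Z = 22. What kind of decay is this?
ΔA = 0, ΔZ = +1 ⇒ beta-minus decay (β⁻)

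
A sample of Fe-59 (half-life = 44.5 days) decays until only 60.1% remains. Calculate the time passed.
t = t½ × log₂(N₀/N) = 32.69 days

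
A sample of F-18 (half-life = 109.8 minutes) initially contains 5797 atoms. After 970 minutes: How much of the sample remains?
N = N₀(1/2)^(t/t½) = 12.7 atoms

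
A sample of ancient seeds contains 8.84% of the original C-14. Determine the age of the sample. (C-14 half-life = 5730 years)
Age = t½ × log₂(1/ratio) = 20050 years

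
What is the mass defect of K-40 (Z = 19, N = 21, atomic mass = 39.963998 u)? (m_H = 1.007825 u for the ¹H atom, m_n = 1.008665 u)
Δm = Z·m_H + N·m_n − M = 0.3666 u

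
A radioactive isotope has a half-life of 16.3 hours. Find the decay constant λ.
λ = ln(2)/t½ = 0.04252 hour⁻¹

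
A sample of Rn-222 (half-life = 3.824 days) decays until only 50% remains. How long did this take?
t = t½ × log₂(N₀/N) = 3.824 days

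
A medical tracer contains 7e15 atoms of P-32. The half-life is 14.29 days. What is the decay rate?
A = λN = 3.395e14 decays/day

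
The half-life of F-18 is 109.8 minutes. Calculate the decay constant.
λ = ln(2)/t½ = 0.006313 minute⁻¹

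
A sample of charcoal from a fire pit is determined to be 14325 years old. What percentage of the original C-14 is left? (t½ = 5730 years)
N/N₀ = (1/2)^(t/t½) = 0.1768 = 17.7%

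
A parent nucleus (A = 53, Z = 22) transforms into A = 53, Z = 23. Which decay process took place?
ΔA = 0, ΔZ = +1 ⇒ beta-minus decay (β⁻)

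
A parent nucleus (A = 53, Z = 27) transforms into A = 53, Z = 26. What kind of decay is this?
ΔA = 0, ΔZ = -1 ⇒ beta-plus decay (β⁺) or electron capture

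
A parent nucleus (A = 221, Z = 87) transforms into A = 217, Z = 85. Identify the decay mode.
ΔA = -4, ΔZ = -2 ⇒ alpha decay (α)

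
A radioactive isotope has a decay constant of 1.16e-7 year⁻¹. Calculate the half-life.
t½ = ln(2)/λ = 5.975e6 years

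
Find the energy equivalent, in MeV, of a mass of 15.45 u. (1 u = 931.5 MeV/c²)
E = mc² = 14390 MeV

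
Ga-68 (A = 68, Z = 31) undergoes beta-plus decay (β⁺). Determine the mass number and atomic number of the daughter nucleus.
Daughter: A = 68, Z = 30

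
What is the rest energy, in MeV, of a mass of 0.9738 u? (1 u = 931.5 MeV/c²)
E = mc² = 907.1 MeV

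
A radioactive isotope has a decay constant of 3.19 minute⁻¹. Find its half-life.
t½ = ln(2)/λ = 0.2173 minutes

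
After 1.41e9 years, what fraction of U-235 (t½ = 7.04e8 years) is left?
N/N₀ = (1/2)^(t/t½) = 0.2495 = 25%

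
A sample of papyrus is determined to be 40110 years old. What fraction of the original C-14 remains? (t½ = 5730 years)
N/N₀ = (1/2)^(t/t½) = 0.007812 = 0.781%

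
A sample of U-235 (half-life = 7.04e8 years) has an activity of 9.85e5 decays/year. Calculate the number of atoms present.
N = A/λ = 1e15 atoms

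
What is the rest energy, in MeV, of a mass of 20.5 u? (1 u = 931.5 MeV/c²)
E = mc² = 19100 MeV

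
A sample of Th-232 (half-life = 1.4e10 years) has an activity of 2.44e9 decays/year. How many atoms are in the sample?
N = A/λ = 4.928e19 atoms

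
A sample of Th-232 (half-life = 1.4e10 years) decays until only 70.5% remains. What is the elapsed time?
t = t½ × log₂(N₀/N) = 7.06e9 years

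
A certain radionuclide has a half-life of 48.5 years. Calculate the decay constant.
λ = ln(2)/t½ = 0.01429 year⁻¹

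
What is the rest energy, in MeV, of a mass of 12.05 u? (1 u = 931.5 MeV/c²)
E = mc² = 11220 MeV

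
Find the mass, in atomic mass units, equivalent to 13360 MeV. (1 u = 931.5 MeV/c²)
m = E/c² = 14.34 u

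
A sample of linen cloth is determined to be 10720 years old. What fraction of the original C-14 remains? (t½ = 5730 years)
N/N₀ = (1/2)^(t/t½) = 0.2734 = 27.3%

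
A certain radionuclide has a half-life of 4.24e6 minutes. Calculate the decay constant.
λ = ln(2)/t½ = 1.635e-7 minute⁻¹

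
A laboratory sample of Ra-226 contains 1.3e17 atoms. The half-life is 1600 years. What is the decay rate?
A = λN = 5.632e13 decays/year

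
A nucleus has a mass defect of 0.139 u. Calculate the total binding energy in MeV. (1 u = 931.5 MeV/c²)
B.E. = Δm × 931.5 = 129.5 MeV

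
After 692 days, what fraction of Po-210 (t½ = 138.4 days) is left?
N/N₀ = (1/2)^(t/t½) = 0.03125 = 3.12%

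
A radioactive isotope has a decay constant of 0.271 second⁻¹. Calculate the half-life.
t½ = ln(2)/λ = 2.558 seconds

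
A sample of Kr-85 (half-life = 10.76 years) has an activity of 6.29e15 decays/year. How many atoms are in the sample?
N = A/λ = 9.764e16 atoms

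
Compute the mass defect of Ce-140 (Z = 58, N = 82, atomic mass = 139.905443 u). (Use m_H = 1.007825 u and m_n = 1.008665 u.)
Δm = Z·m_H + N·m_n − M = 1.259 u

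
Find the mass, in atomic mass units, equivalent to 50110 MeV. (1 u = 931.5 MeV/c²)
m = E/c² = 53.79 u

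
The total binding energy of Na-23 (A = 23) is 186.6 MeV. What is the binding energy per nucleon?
B.E./A = 186.6/23 = 8.113 MeV/nucleon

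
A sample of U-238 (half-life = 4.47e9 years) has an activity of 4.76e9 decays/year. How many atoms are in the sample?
N = A/λ = 3.07e19 atoms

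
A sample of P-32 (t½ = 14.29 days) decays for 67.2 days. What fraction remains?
N/N₀ = (1/2)^(t/t½) = 0.0384 = 3.84%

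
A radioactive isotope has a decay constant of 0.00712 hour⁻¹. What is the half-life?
t½ = ln(2)/λ = 97.35 hours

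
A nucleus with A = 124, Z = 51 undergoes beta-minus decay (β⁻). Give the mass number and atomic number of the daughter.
Daughter: A = 124, Z = 52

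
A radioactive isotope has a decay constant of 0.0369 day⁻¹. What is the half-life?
t½ = ln(2)/λ = 18.78 days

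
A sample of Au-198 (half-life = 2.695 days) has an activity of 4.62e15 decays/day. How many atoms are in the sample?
N = A/λ = 1.796e16 atoms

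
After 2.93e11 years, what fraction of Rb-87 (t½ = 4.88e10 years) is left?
N/N₀ = (1/2)^(t/t½) = 0.01558 = 1.56%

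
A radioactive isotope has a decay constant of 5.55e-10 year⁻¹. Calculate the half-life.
t½ = ln(2)/λ = 1.249e9 years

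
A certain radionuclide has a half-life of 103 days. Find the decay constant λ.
λ = ln(2)/t½ = 0.00673 day⁻¹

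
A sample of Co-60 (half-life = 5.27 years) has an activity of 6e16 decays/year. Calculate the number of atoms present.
N = A/λ = 4.562e17 atoms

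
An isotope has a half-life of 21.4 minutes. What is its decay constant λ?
λ = ln(2)/t½ = 0.03239 minute⁻¹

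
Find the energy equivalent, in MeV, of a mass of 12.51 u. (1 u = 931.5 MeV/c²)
E = mc² = 11650 MeV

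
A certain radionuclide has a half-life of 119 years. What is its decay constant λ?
λ = ln(2)/t½ = 0.005825 year⁻¹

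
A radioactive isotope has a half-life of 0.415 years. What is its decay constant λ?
λ = ln(2)/t½ = 1.67 year⁻¹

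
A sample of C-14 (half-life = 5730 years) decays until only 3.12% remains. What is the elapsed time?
t = t½ × log₂(N₀/N) = 28660 years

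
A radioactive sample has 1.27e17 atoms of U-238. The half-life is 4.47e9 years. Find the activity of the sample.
A = λN = 1.969e7 decays/year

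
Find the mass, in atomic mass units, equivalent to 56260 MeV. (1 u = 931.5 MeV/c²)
m = E/c² = 60.4 u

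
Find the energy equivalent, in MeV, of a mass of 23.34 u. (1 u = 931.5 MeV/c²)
E = mc² = 21740 MeV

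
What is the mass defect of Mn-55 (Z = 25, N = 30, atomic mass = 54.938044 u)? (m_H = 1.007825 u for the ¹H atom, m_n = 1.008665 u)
Δm = Z·m_H + N·m_n − M = 0.5175 u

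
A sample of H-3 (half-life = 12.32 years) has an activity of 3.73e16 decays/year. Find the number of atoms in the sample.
N = A/λ = 6.63e17 atoms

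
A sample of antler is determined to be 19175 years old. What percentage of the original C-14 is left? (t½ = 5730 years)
N/N₀ = (1/2)^(t/t½) = 0.09832 = 9.83%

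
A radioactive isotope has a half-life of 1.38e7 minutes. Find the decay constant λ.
λ = ln(2)/t½ = 5.023e-8 minute⁻¹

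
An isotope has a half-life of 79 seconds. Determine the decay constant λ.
λ = ln(2)/t½ = 0.008774 second⁻¹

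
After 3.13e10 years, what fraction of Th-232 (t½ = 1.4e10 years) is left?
N/N₀ = (1/2)^(t/t½) = 0.2123 = 21.2%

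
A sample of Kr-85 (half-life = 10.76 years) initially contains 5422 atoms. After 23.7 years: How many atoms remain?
N = N₀(1/2)^(t/t½) = 1178 atoms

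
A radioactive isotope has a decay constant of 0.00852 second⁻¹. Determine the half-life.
t½ = ln(2)/λ = 81.36 seconds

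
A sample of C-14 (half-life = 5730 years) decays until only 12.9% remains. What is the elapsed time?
t = t½ × log₂(N₀/N) = 16930 years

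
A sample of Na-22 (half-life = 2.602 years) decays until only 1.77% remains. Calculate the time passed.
t = t½ × log₂(N₀/N) = 15.14 years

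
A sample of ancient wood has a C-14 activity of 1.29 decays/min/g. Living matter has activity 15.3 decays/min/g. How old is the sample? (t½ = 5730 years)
Age = t½ × log₂(A₀/A) = 20450 years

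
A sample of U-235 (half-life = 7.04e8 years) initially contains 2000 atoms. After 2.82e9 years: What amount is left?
N = N₀(1/2)^(t/t½) = 124.5 atoms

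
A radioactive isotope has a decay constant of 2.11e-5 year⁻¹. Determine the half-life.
t½ = ln(2)/λ = 32850 years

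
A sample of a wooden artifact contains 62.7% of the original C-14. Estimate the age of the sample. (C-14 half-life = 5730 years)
Age = t½ × log₂(1/ratio) = 3859 years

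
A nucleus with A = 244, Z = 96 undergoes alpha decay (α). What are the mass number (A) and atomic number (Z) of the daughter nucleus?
Daughter: A = 240, Z = 94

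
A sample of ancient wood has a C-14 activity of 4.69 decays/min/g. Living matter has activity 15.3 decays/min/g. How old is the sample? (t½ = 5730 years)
Age = t½ × log₂(A₀/A) = 9775 years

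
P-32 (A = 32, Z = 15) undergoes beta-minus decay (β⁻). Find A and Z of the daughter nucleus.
Daughter: A = 32, Z = 16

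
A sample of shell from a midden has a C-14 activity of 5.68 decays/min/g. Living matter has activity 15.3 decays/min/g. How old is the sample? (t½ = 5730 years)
Age = t½ × log₂(A₀/A) = 8191 years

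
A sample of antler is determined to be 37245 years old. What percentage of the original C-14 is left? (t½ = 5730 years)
N/N₀ = (1/2)^(t/t½) = 0.01105 = 1.1%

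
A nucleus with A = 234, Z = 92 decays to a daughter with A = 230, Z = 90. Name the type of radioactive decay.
ΔA = -4, ΔZ = -2 ⇒ alpha decay (α)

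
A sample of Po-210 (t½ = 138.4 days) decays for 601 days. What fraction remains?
N/N₀ = (1/2)^(t/t½) = 0.04929 = 4.93%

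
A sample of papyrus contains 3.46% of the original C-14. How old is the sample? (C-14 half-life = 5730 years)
Age = t½ × log₂(1/ratio) = 27810 years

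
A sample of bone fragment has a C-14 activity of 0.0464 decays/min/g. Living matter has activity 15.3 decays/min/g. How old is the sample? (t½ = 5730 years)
Age = t½ × log₂(A₀/A) = 47930 years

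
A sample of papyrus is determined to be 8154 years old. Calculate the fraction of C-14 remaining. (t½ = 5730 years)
N/N₀ = (1/2)^(t/t½) = 0.3729 = 37.3%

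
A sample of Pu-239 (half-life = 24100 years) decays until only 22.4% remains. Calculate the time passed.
t = t½ × log₂(N₀/N) = 52020 years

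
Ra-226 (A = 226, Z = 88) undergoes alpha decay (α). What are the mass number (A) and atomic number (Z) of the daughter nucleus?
Daughter: A = 222, Z = 86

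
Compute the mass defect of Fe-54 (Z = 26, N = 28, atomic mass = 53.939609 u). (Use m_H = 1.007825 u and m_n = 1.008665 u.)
Δm = Z·m_H + N·m_n − M = 0.5065 u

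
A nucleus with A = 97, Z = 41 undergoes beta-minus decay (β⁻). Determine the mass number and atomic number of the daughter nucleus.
Daughter: A = 97, Z = 42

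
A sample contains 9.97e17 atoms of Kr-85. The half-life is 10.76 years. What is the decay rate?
A = λN = 6.423e16 decays/year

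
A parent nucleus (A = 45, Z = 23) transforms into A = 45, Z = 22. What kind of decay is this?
ΔA = 0, ΔZ = -1 ⇒ beta-plus decay (β⁺) or electron capture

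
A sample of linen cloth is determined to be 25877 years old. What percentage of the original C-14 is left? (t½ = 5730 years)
N/N₀ = (1/2)^(t/t½) = 0.04371 = 4.37%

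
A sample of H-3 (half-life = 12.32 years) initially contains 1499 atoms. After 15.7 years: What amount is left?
N = N₀(1/2)^(t/t½) = 619.7 atoms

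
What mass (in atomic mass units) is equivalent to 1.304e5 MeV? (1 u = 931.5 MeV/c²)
m = E/c² = 140 u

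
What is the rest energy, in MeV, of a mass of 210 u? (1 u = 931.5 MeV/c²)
E = mc² = 1.956e5 MeV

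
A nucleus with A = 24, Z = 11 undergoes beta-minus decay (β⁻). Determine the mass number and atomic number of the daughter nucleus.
Daughter: A = 24, Z = 12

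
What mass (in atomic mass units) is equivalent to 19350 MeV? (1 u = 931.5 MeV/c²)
m = E/c² = 20.77 u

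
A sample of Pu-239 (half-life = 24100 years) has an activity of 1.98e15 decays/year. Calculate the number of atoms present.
N = A/λ = 6.884e19 atoms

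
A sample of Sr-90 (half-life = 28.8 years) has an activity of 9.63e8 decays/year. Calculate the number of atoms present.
N = A/λ = 4.001e10 atoms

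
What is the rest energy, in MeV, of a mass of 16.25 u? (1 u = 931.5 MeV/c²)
E = mc² = 15140 MeV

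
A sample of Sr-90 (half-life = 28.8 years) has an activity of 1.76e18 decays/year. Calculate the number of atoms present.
N = A/λ = 7.313e19 atoms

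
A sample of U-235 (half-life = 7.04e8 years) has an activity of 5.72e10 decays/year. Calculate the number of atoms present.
N = A/λ = 5.81e19 atoms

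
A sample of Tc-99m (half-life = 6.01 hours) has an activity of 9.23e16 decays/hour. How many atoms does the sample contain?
N = A/λ = 8.003e17 atoms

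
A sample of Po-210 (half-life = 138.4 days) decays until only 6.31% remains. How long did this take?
t = t½ × log₂(N₀/N) = 551.7 days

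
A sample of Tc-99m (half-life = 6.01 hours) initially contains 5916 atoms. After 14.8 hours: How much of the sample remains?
N = N₀(1/2)^(t/t½) = 1073 atoms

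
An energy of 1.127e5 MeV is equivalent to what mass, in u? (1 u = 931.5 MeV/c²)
m = E/c² = 121 u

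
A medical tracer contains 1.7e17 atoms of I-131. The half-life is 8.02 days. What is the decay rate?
A = λN = 1.469e16 decays/day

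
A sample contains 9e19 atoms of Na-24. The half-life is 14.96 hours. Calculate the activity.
A = λN = 4.17e18 decays/hour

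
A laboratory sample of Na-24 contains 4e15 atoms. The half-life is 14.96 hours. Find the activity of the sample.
A = λN = 1.853e14 decays/hour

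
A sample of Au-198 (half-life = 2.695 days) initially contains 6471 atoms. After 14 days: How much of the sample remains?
N = N₀(1/2)^(t/t½) = 176.7 atoms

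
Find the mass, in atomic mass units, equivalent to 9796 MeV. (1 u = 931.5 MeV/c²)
m = E/c² = 10.52 u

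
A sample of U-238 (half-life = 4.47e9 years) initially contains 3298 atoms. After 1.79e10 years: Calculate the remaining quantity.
N = N₀(1/2)^(t/t½) = 205.5 atoms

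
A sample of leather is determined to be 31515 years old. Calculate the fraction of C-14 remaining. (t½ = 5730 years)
N/N₀ = (1/2)^(t/t½) = 0.0221 = 2.21%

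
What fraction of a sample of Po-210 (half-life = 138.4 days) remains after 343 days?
N/N₀ = (1/2)^(t/t½) = 0.1795 = 17.9%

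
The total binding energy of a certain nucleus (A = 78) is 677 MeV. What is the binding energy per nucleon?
B.E./A = 677/78 = 8.679 MeV/nucleon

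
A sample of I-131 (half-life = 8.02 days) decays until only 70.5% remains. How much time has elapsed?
t = t½ × log₂(N₀/N) = 4.045 days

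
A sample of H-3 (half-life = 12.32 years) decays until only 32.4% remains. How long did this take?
t = t½ × log₂(N₀/N) = 20.03 years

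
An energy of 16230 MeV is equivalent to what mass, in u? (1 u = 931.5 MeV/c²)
m = E/c² = 17.42 u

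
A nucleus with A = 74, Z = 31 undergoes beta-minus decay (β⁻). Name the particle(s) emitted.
β⁻: electron (e⁻) + antineutrino (ν̄ₑ)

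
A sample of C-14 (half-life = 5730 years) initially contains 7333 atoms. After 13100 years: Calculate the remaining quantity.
N = N₀(1/2)^(t/t½) = 1503 atoms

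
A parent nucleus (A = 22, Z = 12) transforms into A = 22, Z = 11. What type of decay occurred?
ΔA = 0, ΔZ = -1 ⇒ beta-plus decay (β⁺) or electron capture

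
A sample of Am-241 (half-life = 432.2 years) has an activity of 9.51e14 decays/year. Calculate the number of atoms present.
N = A/λ = 5.93e17 atoms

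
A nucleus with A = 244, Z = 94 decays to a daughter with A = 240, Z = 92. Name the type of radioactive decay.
ΔA = -4, ΔZ = -2 ⇒ alpha decay (α)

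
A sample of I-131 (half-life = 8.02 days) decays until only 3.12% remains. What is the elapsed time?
t = t½ × log₂(N₀/N) = 40.12 days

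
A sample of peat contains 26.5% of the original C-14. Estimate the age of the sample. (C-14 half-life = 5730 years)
Age = t½ × log₂(1/ratio) = 10980 years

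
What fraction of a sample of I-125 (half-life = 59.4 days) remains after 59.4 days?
N/N₀ = (1/2)^(t/t½) = 0.5 = 50%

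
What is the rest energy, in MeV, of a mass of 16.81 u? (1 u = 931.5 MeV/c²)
E = mc² = 15660 MeV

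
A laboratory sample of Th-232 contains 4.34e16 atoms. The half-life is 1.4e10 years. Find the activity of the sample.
A = λN = 2.149e6 decays/year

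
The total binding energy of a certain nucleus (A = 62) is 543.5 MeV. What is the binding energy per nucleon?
B.E./A = 543.5/62 = 8.766 MeV/nucleon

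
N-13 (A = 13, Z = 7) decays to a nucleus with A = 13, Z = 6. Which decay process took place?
ΔA = 0, ΔZ = -1 ⇒ beta-plus decay (β⁺) or electron capture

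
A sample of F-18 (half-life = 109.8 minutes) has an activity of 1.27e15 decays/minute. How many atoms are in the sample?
N = A/λ = 2.012e17 atoms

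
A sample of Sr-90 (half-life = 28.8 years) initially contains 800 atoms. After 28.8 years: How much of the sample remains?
N = N₀(1/2)^(t/t½) = 400 atoms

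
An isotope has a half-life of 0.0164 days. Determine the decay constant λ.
λ = ln(2)/t½ = 42.27 day⁻¹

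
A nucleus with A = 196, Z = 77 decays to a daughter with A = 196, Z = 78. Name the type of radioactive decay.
ΔA = 0, ΔZ = +1 ⇒ beta-minus decay (β⁻)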